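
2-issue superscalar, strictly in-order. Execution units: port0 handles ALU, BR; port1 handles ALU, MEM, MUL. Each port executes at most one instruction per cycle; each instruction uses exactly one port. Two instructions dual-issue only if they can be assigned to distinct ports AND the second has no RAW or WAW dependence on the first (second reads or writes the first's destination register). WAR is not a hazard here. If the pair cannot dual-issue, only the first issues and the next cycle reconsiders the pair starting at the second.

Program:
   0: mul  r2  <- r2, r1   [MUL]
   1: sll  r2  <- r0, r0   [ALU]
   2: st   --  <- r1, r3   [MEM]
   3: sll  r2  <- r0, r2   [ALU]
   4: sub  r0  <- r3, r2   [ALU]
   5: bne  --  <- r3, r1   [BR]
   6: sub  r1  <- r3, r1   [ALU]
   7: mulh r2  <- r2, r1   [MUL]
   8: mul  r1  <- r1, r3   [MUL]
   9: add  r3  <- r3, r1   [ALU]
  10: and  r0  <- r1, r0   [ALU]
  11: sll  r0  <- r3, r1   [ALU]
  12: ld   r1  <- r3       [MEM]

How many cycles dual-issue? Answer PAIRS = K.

PAIRS = 4

0. mul.MUL @i0  | WAW r2
1. sll.ALU;st.MEM @i1+i2  | dual
2. sll.ALU @i3  | RAW r2
3. sub.ALU;bne.BR @i4+i5  | dual
4. sub.ALU @i6  | RAW r1
5. mulh.MUL @i7  | no-port MUL/MUL
6. mul.MUL @i8  | RAW r1
7. add.ALU;and.ALU @i9+i10  | dual
8. sll.ALU;ld.MEM @i11+i12  | dual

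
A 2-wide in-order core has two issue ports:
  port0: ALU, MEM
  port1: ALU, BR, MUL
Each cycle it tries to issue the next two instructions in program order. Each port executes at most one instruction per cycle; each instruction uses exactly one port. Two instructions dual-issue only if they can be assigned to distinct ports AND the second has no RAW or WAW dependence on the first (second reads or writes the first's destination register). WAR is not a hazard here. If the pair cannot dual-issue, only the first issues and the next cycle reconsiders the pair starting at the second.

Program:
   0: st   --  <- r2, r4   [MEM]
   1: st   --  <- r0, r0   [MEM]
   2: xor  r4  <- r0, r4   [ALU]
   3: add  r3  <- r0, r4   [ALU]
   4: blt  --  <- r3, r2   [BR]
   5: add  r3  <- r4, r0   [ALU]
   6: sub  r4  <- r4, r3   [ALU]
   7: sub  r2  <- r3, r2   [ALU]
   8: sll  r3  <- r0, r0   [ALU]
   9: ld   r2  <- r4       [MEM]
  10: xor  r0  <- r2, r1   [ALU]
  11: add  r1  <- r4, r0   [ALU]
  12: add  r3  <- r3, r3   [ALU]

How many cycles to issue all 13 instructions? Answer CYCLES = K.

CYCLES = 8

0. st.MEM @i0  | no-port MEM/MEM
1. st.MEM+xor.ALU @i1,i2  | dual
2. add.ALU @i3  | RAW r3
3. blt.BR+add.ALU @i4,i5  | dual
4. sub.ALU+sub.ALU @i6,i7  | dual
5. sll.ALU+ld.MEM @i8,i9  | dual
6. xor.ALU @i10  | RAW r0
7. add.ALU+add.ALU @i11,i12  | dual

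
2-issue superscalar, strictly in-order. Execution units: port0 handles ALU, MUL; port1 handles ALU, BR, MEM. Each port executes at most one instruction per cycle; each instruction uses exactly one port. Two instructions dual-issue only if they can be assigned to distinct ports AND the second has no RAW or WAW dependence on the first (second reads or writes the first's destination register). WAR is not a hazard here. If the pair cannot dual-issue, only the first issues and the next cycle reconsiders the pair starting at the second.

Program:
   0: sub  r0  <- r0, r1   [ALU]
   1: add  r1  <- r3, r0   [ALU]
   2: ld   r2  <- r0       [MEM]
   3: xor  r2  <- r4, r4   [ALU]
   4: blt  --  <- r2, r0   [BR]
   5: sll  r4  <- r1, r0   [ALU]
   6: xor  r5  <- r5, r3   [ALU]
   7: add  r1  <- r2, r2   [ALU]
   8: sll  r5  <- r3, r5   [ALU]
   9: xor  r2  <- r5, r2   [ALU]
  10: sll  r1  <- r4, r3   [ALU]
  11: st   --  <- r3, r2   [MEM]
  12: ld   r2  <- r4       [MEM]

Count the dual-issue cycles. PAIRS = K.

PAIRS = 4

[0] i0  sub  -- RAW r0
[1] i1&i2  add ld  -- dual
[2] i3  xor  -- RAW r2
[3] i4&i5  blt sll  -- dual
[4] i6&i7  xor add  -- dual
[5] i8  sll  -- RAW r5
[6] i9&i10  xor sll  -- dual
[7] i11  st  -- no-port MEM/MEM
[8] i12  ld  -- tail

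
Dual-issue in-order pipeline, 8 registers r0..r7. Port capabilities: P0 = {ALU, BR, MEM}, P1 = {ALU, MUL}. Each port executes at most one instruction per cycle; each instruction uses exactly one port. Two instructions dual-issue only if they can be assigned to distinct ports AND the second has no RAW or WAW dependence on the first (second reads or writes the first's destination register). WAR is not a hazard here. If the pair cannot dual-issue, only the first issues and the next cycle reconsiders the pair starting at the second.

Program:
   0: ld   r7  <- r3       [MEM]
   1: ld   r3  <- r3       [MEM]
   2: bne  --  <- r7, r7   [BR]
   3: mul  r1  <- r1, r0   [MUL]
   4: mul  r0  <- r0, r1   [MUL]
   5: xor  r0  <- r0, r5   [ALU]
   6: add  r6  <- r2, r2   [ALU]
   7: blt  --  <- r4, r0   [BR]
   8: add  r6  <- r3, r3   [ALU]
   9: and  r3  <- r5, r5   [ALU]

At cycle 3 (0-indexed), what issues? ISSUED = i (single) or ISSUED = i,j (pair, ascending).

c0: i0 ld.MEM  no-port MEM/MEM
c1: i1 ld.MEM  no-port MEM/BR
c2: i2+i3 bne.BR mul.MUL  dual
c3: i4 mul.MUL  RAW+WAW r0
c4: i5+i6 xor.ALU add.ALU  dual
c5: i7+i8 blt.BR add.ALU  dual
c6: i9 and.ALU  tail

ISSUED = 4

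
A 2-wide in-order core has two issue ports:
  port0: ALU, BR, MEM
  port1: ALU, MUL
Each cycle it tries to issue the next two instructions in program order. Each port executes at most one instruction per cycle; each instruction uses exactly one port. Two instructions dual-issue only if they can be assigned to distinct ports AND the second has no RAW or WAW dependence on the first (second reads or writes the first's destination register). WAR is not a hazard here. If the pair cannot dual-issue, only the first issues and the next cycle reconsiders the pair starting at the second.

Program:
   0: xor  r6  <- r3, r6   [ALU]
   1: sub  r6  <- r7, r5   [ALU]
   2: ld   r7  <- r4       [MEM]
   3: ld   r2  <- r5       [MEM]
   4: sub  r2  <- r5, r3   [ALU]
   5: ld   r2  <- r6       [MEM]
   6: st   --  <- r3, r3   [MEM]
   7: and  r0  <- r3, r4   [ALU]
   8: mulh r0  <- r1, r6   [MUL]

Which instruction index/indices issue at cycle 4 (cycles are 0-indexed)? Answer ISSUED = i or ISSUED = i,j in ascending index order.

ISSUED = 5

t=0 i0:xor ; WAW r6
t=1 i1+i2:sub ld ; dual
t=2 i3:ld ; WAW r2
t=3 i4:sub ; WAW r2
t=4 i5:ld ; no-port MEM/MEM
t=5 i6+i7:st and ; dual
t=6 i8:mulh ; tail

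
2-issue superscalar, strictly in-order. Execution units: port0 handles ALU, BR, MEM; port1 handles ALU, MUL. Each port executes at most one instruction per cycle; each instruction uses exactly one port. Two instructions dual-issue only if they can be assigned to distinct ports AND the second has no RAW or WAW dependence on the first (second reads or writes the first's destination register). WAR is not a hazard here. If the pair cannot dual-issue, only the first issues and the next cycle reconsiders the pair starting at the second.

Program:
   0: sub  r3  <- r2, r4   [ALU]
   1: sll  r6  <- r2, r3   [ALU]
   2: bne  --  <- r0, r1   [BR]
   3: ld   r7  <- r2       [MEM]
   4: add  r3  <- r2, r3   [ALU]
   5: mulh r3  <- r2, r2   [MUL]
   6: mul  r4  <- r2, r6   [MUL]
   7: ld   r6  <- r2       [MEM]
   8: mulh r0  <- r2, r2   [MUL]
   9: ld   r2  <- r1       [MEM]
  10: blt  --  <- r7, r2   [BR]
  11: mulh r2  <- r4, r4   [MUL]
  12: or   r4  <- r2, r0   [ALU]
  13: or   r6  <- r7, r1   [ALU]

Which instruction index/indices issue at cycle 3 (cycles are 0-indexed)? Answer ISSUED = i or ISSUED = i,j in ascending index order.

  cy0 -> i0 (sub.ALU) RAW r3
  cy1 -> i1,i2 (sll.ALU;bne.BR) 2-wide
  cy2 -> i3,i4 (ld.MEM;add.ALU) 2-wide
  cy3 -> i5 (mulh.MUL) no-port MUL/MUL
  cy4 -> i6,i7 (mul.MUL;ld.MEM) 2-wide
  cy5 -> i8,i9 (mulh.MUL;ld.MEM) 2-wide
  cy6 -> i10,i11 (blt.BR;mulh.MUL) 2-wide
  cy7 -> i12,i13 (or.ALU;or.ALU) 2-wide

ISSUED = 5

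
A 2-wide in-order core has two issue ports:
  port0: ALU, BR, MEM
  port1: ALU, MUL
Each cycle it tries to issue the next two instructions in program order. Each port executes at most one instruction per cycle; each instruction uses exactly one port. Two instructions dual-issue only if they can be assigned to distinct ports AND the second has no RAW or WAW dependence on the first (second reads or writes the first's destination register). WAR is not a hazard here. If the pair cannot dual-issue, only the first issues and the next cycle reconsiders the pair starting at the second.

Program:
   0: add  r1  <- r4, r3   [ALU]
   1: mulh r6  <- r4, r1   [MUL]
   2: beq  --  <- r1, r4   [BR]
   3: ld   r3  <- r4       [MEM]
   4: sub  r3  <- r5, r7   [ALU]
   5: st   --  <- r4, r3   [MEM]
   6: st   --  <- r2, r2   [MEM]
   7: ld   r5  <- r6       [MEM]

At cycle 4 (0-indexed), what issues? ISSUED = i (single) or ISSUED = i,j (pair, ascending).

ISSUED = 5

c0: i0 add  RAW r1
c1: i1,i2 mulh/beq  2-wide
c2: i3 ld  WAW r3
c3: i4 sub  RAW r3
c4: i5 st  no-port MEM/MEM
c5: i6 st  no-port MEM/MEM
c6: i7 ld  tail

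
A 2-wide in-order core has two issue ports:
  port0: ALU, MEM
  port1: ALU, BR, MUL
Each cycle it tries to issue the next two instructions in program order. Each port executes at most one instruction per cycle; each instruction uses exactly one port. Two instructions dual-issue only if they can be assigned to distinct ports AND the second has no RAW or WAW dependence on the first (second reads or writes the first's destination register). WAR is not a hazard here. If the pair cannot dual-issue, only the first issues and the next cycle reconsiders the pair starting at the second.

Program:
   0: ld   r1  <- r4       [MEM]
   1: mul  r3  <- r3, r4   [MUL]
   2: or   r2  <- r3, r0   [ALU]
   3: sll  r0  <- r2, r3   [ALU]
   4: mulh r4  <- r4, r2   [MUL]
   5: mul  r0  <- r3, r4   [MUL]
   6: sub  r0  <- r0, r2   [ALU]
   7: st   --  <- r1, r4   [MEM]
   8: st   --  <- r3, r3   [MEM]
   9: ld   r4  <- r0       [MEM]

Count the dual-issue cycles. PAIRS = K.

PAIRS = 3

  cy0 -> i0&i1 (ld/mul) dual
  cy1 -> i2 (or) RAW r2
  cy2 -> i3&i4 (sll/mulh) dual
  cy3 -> i5 (mul) RAW+WAW r0
  cy4 -> i6&i7 (sub/st) dual
  cy5 -> i8 (st) no-port MEM/MEM
  cy6 -> i9 (ld) tail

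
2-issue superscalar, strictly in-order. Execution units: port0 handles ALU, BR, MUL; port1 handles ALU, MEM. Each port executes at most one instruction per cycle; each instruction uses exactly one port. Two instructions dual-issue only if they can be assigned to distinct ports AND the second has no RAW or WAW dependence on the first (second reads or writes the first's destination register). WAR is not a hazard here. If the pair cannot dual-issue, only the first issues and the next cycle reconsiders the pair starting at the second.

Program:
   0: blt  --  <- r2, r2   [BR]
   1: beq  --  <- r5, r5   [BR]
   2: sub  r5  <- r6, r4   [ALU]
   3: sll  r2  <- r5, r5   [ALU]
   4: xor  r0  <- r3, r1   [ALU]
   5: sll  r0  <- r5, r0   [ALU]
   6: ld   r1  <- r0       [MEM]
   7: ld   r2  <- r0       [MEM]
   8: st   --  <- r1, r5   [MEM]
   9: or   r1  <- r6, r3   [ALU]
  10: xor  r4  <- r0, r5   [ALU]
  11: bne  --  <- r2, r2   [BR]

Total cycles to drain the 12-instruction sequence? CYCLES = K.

c0: i0 blt  no-port BR/BR
c1: i1+i2 beq;sub  pair
c2: i3+i4 sll;xor  pair
c3: i5 sll  RAW r0
c4: i6 ld  no-port MEM/MEM
c5: i7 ld  no-port MEM/MEM
c6: i8+i9 st;or  pair
c7: i10+i11 xor;bne  pair

CYCLES = 8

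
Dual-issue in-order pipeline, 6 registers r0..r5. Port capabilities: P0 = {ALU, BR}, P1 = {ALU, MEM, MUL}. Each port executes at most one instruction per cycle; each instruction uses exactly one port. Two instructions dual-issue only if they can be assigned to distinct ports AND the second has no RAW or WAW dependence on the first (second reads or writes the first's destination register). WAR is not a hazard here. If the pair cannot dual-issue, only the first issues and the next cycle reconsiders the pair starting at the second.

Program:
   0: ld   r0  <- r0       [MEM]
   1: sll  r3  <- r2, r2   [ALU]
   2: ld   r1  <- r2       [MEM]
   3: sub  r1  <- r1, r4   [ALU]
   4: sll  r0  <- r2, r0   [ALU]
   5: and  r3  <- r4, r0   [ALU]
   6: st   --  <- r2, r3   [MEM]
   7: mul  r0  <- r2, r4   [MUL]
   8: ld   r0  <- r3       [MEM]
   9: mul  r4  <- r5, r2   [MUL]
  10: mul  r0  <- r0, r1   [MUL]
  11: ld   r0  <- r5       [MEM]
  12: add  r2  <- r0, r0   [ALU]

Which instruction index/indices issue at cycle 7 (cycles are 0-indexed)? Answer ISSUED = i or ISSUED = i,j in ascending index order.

ISSUED = 9

0. ld+sll @i0,i1  | dual
1. ld @i2  | RAW+WAW r1
2. sub+sll @i3,i4  | dual
3. and @i5  | RAW r3
4. st @i6  | no-port MEM/MUL
5. mul @i7  | no-port MUL/MEM
6. ld @i8  | no-port MEM/MUL
7. mul @i9  | no-port MUL/MUL
8. mul @i10  | no-port MUL/MEM
9. ld @i11  | RAW r0
10. add @i12  | tail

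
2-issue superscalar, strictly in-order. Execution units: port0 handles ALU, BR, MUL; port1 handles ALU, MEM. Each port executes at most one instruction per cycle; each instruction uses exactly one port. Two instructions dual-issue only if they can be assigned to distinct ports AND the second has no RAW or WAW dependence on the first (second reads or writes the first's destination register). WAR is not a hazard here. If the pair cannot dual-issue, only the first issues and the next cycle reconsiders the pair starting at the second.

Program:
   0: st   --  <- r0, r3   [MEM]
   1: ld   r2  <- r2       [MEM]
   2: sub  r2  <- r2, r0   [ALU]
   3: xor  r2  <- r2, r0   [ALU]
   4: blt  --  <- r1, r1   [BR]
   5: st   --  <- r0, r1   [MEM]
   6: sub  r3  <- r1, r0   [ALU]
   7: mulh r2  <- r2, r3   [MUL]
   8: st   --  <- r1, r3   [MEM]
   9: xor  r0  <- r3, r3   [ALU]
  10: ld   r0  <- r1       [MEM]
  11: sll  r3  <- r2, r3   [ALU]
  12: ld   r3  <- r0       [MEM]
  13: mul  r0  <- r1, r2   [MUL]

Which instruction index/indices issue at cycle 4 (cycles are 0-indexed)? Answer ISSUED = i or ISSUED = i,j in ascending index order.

ISSUED = 5,6

0. st @i0  | no-port MEM/MEM
1. ld @i1  | RAW+WAW r2
2. sub @i2  | RAW+WAW r2
3. xor blt @i3/i4  | pair
4. st sub @i5/i6  | pair
5. mulh st @i7/i8  | pair
6. xor @i9  | WAW r0
7. ld sll @i10/i11  | pair
8. ld mul @i12/i13  | pair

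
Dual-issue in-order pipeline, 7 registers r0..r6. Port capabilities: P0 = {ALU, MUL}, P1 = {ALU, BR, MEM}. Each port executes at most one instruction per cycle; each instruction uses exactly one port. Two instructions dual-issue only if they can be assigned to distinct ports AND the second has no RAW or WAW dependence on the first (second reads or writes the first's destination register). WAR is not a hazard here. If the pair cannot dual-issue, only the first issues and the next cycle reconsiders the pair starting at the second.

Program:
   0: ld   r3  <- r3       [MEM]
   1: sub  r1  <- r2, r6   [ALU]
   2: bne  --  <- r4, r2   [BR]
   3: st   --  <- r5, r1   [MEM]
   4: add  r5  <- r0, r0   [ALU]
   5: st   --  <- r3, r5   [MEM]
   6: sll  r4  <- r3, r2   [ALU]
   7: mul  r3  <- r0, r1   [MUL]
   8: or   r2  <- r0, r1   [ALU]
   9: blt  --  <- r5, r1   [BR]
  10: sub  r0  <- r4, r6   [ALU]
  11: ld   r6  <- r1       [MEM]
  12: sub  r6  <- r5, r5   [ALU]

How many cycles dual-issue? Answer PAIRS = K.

PAIRS = 5

  cy0 -> i0&i1 (ld.MEM;sub.ALU) dual
  cy1 -> i2 (bne.BR) no-port BR/MEM
  cy2 -> i3&i4 (st.MEM;add.ALU) dual
  cy3 -> i5&i6 (st.MEM;sll.ALU) dual
  cy4 -> i7&i8 (mul.MUL;or.ALU) dual
  cy5 -> i9&i10 (blt.BR;sub.ALU) dual
  cy6 -> i11 (ld.MEM) WAW r6
  cy7 -> i12 (sub.ALU) tail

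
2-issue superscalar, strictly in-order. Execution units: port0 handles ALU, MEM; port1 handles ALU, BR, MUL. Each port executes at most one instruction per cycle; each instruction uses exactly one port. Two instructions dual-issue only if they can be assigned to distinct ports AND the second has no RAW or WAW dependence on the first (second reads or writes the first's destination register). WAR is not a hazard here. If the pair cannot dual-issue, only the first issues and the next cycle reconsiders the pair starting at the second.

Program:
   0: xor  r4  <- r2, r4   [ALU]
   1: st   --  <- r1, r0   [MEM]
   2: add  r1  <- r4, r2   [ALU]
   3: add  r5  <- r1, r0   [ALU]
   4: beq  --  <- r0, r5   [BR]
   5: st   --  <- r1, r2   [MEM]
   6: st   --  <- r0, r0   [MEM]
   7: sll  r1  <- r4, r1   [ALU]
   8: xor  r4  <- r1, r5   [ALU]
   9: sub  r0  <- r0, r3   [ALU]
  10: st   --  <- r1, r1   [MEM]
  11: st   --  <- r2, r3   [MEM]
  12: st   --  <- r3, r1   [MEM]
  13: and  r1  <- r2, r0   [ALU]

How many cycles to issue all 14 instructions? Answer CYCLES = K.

CYCLES = 9

[0] i0&i1  xor.ALU st.MEM  -- pair
[1] i2  add.ALU  -- RAW r1
[2] i3  add.ALU  -- RAW r5
[3] i4&i5  beq.BR st.MEM  -- pair
[4] i6&i7  st.MEM sll.ALU  -- pair
[5] i8&i9  xor.ALU sub.ALU  -- pair
[6] i10  st.MEM  -- no-port MEM/MEM
[7] i11  st.MEM  -- no-port MEM/MEM
[8] i12&i13  st.MEM and.ALU  -- pair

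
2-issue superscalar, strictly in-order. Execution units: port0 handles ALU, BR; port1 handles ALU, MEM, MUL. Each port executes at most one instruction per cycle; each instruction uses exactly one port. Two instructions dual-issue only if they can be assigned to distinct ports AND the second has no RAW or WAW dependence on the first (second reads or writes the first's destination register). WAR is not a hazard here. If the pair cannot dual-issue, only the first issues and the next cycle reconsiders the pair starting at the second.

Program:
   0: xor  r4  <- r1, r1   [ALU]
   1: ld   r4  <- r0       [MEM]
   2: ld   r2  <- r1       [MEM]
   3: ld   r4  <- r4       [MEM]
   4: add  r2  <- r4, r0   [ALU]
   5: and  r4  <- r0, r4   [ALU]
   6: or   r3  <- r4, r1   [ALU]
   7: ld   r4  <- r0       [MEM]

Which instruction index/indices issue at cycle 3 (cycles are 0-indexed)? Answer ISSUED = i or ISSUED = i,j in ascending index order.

c0: i0 xor  WAW r4
c1: i1 ld  no-port MEM/MEM
c2: i2 ld  no-port MEM/MEM
c3: i3 ld  RAW r4
c4: i4,i5 add/and  dual
c5: i6,i7 or/ld  dual

ISSUED = 3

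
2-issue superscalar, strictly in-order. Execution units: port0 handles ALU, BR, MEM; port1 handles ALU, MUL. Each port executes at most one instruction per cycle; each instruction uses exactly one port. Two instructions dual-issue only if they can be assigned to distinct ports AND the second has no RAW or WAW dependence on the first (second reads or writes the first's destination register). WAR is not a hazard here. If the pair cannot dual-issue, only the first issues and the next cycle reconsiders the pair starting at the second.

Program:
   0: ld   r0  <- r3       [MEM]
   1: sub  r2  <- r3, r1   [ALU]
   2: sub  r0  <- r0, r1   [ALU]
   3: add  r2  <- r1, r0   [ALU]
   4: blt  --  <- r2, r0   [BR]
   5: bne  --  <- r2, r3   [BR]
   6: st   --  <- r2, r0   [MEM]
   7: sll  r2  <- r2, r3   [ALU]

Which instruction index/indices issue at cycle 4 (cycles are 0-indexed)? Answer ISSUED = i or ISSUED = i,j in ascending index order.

#0 head=0: ld.MEM/sub.ALU i0&i1 dual
#1 head=2: sub.ALU i2 RAW r0
#2 head=3: add.ALU i3 RAW r2
#3 head=4: blt.BR i4 no-port BR/BR
#4 head=5: bne.BR i5 no-port BR/MEM
#5 head=6: st.MEM/sll.ALU i6&i7 dual

ISSUED = 5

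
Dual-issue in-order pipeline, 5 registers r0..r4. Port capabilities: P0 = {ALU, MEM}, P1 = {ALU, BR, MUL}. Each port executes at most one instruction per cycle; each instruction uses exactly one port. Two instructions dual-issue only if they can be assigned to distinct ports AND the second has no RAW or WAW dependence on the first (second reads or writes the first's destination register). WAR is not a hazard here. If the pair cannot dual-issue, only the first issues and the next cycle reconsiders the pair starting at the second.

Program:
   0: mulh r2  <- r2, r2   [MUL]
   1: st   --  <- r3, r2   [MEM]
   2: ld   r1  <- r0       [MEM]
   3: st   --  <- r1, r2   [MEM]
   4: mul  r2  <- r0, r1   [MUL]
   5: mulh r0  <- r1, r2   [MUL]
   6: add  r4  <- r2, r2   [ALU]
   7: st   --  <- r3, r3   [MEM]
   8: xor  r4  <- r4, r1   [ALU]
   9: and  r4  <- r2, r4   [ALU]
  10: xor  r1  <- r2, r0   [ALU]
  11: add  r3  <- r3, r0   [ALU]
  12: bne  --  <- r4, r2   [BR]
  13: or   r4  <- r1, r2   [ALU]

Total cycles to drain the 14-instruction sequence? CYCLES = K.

CYCLES = 9

t=0 i0:mulh.MUL ; RAW r2
t=1 i1:st.MEM ; no-port MEM/MEM
t=2 i2:ld.MEM ; no-port MEM/MEM
t=3 i3&i4:st.MEM mul.MUL ; 2-wide
t=4 i5&i6:mulh.MUL add.ALU ; 2-wide
t=5 i7&i8:st.MEM xor.ALU ; 2-wide
t=6 i9&i10:and.ALU xor.ALU ; 2-wide
t=7 i11&i12:add.ALU bne.BR ; 2-wide
t=8 i13:or.ALU ; tail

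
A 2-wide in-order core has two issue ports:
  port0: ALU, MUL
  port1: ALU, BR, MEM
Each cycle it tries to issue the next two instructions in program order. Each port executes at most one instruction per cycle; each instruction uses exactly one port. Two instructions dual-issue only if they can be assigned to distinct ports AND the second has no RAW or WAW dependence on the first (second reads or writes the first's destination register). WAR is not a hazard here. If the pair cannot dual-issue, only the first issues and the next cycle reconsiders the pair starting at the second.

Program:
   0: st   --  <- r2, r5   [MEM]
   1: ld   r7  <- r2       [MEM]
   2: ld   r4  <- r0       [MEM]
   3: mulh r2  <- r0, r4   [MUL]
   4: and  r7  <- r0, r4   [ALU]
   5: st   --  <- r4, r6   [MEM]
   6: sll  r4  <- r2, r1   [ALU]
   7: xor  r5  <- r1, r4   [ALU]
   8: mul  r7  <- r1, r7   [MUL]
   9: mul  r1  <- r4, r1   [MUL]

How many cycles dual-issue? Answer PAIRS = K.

[0] i0  st  -- no-port MEM/MEM
[1] i1  ld  -- no-port MEM/MEM
[2] i2  ld  -- RAW r4
[3] i3&i4  mulh and  -- 2-wide
[4] i5&i6  st sll  -- 2-wide
[5] i7&i8  xor mul  -- 2-wide
[6] i9  mul  -- tail

PAIRS = 3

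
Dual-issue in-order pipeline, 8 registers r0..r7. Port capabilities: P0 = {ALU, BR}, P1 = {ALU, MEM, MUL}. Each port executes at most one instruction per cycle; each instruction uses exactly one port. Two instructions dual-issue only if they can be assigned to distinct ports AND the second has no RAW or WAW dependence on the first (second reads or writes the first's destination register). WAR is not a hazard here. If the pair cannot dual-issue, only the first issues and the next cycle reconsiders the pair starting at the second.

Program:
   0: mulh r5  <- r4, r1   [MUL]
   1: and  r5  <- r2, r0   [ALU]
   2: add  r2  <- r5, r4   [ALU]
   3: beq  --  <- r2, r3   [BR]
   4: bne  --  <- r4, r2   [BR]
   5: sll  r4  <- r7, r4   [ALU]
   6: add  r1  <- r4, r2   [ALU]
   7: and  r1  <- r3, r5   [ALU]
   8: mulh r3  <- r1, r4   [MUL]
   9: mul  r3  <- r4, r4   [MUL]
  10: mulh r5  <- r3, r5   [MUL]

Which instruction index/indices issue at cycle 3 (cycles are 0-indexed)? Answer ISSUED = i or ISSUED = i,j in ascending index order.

ISSUED = 3

[0] i0  mulh  -- WAW r5
[1] i1  and  -- RAW r5
[2] i2  add  -- RAW r2
[3] i3  beq  -- no-port BR/BR
[4] i4+i5  bne/sll  -- 2-wide
[5] i6  add  -- WAW r1
[6] i7  and  -- RAW r1
[7] i8  mulh  -- no-port MUL/MUL
[8] i9  mul  -- no-port MUL/MUL
[9] i10  mulh  -- tail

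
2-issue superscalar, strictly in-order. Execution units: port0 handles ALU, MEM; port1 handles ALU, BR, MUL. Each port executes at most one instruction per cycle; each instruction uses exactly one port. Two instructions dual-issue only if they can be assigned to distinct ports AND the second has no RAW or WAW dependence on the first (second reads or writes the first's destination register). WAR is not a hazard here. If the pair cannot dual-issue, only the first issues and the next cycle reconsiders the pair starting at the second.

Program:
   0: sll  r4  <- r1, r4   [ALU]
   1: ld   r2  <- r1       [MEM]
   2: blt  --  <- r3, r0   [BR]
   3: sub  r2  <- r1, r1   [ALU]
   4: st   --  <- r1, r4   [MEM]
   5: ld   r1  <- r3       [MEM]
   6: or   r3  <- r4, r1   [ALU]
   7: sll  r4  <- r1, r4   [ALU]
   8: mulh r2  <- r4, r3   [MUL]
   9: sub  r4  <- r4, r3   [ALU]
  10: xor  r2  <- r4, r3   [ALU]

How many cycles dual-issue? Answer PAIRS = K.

[0] i0+i1  sll;ld  -- pair
[1] i2+i3  blt;sub  -- pair
[2] i4  st  -- no-port MEM/MEM
[3] i5  ld  -- RAW r1
[4] i6+i7  or;sll  -- pair
[5] i8+i9  mulh;sub  -- pair
[6] i10  xor  -- tail

PAIRS = 4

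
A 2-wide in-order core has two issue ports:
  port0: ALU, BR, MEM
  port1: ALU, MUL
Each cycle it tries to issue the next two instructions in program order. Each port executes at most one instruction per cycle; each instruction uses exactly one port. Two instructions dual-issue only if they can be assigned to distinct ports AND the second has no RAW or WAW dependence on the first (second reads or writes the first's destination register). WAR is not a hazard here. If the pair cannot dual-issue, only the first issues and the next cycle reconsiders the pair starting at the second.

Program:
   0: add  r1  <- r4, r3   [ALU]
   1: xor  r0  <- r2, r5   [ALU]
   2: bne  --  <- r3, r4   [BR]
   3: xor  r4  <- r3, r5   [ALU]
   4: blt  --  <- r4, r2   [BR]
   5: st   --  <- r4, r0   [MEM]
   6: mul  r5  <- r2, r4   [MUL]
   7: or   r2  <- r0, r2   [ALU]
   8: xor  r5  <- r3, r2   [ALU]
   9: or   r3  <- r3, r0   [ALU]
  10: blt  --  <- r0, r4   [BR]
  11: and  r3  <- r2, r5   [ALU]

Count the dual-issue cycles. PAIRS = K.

PAIRS = 5

[0] i0+i1  add;xor  -- pair
[1] i2+i3  bne;xor  -- pair
[2] i4  blt  -- no-port BR/MEM
[3] i5+i6  st;mul  -- pair
[4] i7  or  -- RAW r2
[5] i8+i9  xor;or  -- pair
[6] i10+i11  blt;and  -- pair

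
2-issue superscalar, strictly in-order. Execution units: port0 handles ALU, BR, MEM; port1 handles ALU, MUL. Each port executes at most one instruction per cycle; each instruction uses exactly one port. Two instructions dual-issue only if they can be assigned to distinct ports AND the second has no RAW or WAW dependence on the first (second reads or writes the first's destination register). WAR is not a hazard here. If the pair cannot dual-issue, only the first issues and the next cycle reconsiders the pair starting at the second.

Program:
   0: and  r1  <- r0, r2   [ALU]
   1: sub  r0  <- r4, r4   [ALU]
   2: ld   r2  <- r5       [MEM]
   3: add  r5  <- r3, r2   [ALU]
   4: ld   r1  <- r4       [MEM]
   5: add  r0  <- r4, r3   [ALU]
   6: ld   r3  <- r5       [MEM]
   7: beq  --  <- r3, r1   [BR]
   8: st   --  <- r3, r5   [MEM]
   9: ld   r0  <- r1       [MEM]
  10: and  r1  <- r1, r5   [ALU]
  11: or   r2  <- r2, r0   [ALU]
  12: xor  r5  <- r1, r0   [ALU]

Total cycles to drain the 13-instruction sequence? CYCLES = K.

  cy0 -> i0&i1 (and.ALU+sub.ALU) dual
  cy1 -> i2 (ld.MEM) RAW r2
  cy2 -> i3&i4 (add.ALU+ld.MEM) dual
  cy3 -> i5&i6 (add.ALU+ld.MEM) dual
  cy4 -> i7 (beq.BR) no-port BR/MEM
  cy5 -> i8 (st.MEM) no-port MEM/MEM
  cy6 -> i9&i10 (ld.MEM+and.ALU) dual
  cy7 -> i11&i12 (or.ALU+xor.ALU) dual

CYCLES = 8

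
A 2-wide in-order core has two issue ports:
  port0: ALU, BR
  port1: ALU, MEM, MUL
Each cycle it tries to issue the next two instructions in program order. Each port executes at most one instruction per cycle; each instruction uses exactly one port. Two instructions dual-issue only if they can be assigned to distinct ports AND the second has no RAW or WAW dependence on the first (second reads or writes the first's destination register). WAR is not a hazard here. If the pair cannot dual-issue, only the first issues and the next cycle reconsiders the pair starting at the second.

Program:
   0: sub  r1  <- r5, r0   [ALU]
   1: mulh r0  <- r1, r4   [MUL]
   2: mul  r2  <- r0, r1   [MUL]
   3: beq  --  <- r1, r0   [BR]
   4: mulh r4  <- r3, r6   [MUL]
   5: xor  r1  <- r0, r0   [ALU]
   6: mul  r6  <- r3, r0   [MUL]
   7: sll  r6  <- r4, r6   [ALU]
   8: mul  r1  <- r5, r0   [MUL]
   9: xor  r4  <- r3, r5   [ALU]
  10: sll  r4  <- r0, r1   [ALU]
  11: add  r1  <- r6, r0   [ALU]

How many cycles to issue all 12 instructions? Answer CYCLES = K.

CYCLES = 8

#0 head=0: sub.ALU i0 RAW r1
#1 head=1: mulh.MUL i1 no-port MUL/MUL
#2 head=2: mul.MUL/beq.BR i2,i3 2-wide
#3 head=4: mulh.MUL/xor.ALU i4,i5 2-wide
#4 head=6: mul.MUL i6 RAW+WAW r6
#5 head=7: sll.ALU/mul.MUL i7,i8 2-wide
#6 head=9: xor.ALU i9 WAW r4
#7 head=10: sll.ALU/add.ALU i10,i11 2-wide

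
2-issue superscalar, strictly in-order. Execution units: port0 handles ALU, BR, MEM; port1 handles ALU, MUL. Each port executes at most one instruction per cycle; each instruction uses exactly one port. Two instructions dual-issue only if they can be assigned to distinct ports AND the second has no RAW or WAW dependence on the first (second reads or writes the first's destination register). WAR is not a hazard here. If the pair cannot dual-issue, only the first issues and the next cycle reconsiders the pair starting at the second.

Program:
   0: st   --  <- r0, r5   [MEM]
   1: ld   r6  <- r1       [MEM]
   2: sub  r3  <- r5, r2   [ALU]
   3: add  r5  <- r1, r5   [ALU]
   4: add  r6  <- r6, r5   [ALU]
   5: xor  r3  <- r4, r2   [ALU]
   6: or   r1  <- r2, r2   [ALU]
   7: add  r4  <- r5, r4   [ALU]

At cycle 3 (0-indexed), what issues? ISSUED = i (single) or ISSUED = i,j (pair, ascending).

ISSUED = 4,5

[0] i0  st.MEM  -- no-port MEM/MEM
[1] i1+i2  ld.MEM+sub.ALU  -- dual
[2] i3  add.ALU  -- RAW r5
[3] i4+i5  add.ALU+xor.ALU  -- dual
[4] i6+i7  or.ALU+add.ALU  -- dual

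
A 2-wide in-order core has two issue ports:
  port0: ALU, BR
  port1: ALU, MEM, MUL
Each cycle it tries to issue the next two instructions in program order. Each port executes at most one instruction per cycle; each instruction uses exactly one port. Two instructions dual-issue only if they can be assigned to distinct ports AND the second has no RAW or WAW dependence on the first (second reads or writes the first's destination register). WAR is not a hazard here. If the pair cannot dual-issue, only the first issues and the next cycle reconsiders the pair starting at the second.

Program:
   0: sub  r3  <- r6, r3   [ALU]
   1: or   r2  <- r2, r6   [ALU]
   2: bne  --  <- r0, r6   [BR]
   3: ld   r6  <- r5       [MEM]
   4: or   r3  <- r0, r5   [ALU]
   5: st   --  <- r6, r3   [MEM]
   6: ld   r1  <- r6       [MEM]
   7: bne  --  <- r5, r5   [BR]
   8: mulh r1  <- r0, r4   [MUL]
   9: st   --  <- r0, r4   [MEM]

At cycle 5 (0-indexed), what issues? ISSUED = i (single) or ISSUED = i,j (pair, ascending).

  cy0 -> i0&i1 (sub;or) pair
  cy1 -> i2&i3 (bne;ld) pair
  cy2 -> i4 (or) RAW r3
  cy3 -> i5 (st) no-port MEM/MEM
  cy4 -> i6&i7 (ld;bne) pair
  cy5 -> i8 (mulh) no-port MUL/MEM
  cy6 -> i9 (st) tail

ISSUED = 8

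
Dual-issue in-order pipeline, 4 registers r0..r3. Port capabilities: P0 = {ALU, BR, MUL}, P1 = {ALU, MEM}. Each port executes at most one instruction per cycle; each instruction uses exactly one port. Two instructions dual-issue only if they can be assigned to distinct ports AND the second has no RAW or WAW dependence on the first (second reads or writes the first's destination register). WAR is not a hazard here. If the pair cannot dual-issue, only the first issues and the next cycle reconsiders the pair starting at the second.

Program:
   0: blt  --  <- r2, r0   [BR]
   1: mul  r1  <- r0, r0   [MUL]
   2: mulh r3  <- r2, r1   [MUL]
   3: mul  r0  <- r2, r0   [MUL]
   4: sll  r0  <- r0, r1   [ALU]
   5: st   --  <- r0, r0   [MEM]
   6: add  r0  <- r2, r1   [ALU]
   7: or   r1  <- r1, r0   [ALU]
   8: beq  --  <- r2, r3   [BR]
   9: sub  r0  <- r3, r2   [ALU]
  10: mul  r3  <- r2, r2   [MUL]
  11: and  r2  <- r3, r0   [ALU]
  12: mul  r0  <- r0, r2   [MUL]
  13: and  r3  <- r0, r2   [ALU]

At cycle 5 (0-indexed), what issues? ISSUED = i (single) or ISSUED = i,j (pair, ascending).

0. blt.BR @i0  | no-port BR/MUL
1. mul.MUL @i1  | no-port MUL/MUL
2. mulh.MUL @i2  | no-port MUL/MUL
3. mul.MUL @i3  | RAW+WAW r0
4. sll.ALU @i4  | RAW r0
5. st.MEM/add.ALU @i5+i6  | dual
6. or.ALU/beq.BR @i7+i8  | dual
7. sub.ALU/mul.MUL @i9+i10  | dual
8. and.ALU @i11  | RAW r2
9. mul.MUL @i12  | RAW r0
10. and.ALU @i13  | tail

ISSUED = 5,6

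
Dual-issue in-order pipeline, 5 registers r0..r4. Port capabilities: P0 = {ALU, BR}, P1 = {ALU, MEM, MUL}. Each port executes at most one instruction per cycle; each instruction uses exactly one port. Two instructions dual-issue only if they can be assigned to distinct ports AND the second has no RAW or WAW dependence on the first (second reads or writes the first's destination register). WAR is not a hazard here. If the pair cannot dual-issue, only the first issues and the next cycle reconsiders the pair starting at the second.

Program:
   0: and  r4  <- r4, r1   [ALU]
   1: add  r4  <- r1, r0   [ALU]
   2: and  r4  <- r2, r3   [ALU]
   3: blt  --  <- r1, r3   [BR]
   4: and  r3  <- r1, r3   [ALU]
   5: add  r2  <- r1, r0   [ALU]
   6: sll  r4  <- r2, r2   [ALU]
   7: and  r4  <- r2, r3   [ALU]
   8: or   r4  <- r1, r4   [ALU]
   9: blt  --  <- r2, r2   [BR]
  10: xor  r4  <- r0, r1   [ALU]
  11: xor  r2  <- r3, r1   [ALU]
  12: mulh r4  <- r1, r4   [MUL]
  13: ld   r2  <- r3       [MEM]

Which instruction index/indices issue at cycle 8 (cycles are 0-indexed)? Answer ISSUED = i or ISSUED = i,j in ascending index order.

ISSUED = 12

[0] i0  and.ALU  -- WAW r4
[1] i1  add.ALU  -- WAW r4
[2] i2+i3  and.ALU+blt.BR  -- dual
[3] i4+i5  and.ALU+add.ALU  -- dual
[4] i6  sll.ALU  -- WAW r4
[5] i7  and.ALU  -- RAW+WAW r4
[6] i8+i9  or.ALU+blt.BR  -- dual
[7] i10+i11  xor.ALU+xor.ALU  -- dual
[8] i12  mulh.MUL  -- no-port MUL/MEM
[9] i13  ld.MEM  -- tail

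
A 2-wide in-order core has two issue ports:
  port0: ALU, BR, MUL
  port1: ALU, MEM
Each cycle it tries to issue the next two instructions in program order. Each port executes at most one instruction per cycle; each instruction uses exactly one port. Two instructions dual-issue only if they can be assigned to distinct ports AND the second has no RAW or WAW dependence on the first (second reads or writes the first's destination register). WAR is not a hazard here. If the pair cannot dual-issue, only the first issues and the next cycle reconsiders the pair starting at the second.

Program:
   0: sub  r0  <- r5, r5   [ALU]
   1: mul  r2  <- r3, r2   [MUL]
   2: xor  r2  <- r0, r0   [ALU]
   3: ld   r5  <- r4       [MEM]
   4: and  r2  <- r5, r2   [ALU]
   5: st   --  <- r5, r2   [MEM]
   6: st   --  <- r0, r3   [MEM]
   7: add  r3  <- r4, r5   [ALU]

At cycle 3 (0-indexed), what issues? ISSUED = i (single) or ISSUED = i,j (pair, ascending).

#0 head=0: sub/mul i0,i1 dual
#1 head=2: xor/ld i2,i3 dual
#2 head=4: and i4 RAW r2
#3 head=5: st i5 no-port MEM/MEM
#4 head=6: st/add i6,i7 dual

ISSUED = 5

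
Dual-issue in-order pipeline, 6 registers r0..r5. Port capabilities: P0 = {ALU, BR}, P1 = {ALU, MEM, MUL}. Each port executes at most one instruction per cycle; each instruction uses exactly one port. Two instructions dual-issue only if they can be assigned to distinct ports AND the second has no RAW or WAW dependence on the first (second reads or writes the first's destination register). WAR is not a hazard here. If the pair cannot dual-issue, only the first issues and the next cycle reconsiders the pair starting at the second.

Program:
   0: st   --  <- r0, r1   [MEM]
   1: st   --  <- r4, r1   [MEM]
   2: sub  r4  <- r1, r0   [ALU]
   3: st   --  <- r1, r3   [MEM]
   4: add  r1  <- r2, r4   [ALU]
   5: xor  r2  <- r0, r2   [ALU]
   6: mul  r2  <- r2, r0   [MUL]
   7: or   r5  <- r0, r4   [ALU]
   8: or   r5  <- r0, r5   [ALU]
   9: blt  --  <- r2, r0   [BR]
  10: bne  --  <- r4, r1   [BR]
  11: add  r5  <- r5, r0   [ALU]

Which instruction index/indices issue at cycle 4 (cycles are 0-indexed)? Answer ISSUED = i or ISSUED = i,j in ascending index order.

ISSUED = 6,7

[0] i0  st  -- no-port MEM/MEM
[1] i1+i2  st;sub  -- 2-wide
[2] i3+i4  st;add  -- 2-wide
[3] i5  xor  -- RAW+WAW r2
[4] i6+i7  mul;or  -- 2-wide
[5] i8+i9  or;blt  -- 2-wide
[6] i10+i11  bne;add  -- 2-wide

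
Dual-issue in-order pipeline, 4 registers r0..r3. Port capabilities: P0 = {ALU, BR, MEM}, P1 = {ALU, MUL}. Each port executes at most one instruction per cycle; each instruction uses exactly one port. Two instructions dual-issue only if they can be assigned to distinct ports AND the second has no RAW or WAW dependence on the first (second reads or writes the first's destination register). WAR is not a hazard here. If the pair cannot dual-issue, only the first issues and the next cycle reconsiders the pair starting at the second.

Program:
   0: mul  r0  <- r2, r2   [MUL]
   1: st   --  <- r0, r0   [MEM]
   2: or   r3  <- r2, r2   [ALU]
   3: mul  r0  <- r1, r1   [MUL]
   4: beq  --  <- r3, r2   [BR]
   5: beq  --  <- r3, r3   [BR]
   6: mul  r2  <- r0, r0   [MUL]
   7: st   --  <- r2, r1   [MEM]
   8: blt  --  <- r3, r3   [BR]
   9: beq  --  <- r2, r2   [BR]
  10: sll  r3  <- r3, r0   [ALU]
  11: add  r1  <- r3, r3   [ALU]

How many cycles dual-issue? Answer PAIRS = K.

t=0 i0:mul ; RAW r0
t=1 i1/i2:st;or ; 2-wide
t=2 i3/i4:mul;beq ; 2-wide
t=3 i5/i6:beq;mul ; 2-wide
t=4 i7:st ; no-port MEM/BR
t=5 i8:blt ; no-port BR/BR
t=6 i9/i10:beq;sll ; 2-wide
t=7 i11:add ; tail

PAIRS = 4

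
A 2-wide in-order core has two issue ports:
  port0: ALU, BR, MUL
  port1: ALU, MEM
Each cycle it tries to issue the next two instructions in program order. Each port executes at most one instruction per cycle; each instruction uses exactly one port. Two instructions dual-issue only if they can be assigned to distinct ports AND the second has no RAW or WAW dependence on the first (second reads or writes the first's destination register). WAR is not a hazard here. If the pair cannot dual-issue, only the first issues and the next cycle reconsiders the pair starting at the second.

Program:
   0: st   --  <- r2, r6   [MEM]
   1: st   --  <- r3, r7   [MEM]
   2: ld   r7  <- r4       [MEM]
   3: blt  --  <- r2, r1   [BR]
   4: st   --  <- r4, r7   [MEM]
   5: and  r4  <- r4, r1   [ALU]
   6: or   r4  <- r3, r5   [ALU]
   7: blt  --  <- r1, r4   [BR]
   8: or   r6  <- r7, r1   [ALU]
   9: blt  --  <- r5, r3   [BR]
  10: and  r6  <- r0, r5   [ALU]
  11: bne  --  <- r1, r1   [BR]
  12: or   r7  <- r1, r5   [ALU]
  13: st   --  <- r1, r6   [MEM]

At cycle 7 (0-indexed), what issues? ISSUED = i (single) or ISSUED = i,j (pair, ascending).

ISSUED = 11,12

c0: i0 st.MEM  no-port MEM/MEM
c1: i1 st.MEM  no-port MEM/MEM
c2: i2/i3 ld.MEM;blt.BR  pair
c3: i4/i5 st.MEM;and.ALU  pair
c4: i6 or.ALU  RAW r4
c5: i7/i8 blt.BR;or.ALU  pair
c6: i9/i10 blt.BR;and.ALU  pair
c7: i11/i12 bne.BR;or.ALU  pair
c8: i13 st.MEM  tail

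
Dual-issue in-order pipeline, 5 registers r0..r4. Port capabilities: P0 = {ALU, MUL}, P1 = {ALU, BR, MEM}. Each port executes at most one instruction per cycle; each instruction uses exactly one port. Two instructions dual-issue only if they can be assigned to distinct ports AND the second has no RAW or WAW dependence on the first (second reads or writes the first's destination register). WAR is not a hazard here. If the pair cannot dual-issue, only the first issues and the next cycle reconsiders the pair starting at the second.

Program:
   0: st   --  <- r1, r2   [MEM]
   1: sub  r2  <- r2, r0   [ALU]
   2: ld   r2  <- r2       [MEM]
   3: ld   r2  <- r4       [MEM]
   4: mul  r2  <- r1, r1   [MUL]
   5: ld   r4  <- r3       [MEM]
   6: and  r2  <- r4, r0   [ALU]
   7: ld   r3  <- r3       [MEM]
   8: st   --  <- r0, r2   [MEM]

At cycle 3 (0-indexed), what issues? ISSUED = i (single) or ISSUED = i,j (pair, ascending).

ISSUED = 4,5

t=0 i0+i1:st.MEM+sub.ALU ; pair
t=1 i2:ld.MEM ; no-port MEM/MEM
t=2 i3:ld.MEM ; WAW r2
t=3 i4+i5:mul.MUL+ld.MEM ; pair
t=4 i6+i7:and.ALU+ld.MEM ; pair
t=5 i8:st.MEM ; tail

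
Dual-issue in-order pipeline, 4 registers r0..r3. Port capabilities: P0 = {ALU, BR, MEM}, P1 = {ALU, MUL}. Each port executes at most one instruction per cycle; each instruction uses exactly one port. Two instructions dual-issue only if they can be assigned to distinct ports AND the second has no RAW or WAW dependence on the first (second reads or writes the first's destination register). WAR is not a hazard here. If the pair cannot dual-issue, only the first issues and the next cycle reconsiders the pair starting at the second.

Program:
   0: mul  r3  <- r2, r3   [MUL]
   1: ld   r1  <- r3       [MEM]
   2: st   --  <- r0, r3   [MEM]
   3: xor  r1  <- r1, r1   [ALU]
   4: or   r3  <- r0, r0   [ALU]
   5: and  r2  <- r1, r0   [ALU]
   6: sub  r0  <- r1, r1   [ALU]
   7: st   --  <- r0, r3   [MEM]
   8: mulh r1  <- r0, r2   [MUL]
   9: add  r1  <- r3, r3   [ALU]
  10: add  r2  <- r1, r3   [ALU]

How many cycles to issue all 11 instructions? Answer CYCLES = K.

#0 head=0: mul i0 RAW r3
#1 head=1: ld i1 no-port MEM/MEM
#2 head=2: st+xor i2+i3 dual
#3 head=4: or+and i4+i5 dual
#4 head=6: sub i6 RAW r0
#5 head=7: st+mulh i7+i8 dual
#6 head=9: add i9 RAW r1
#7 head=10: add i10 tail

CYCLES = 8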